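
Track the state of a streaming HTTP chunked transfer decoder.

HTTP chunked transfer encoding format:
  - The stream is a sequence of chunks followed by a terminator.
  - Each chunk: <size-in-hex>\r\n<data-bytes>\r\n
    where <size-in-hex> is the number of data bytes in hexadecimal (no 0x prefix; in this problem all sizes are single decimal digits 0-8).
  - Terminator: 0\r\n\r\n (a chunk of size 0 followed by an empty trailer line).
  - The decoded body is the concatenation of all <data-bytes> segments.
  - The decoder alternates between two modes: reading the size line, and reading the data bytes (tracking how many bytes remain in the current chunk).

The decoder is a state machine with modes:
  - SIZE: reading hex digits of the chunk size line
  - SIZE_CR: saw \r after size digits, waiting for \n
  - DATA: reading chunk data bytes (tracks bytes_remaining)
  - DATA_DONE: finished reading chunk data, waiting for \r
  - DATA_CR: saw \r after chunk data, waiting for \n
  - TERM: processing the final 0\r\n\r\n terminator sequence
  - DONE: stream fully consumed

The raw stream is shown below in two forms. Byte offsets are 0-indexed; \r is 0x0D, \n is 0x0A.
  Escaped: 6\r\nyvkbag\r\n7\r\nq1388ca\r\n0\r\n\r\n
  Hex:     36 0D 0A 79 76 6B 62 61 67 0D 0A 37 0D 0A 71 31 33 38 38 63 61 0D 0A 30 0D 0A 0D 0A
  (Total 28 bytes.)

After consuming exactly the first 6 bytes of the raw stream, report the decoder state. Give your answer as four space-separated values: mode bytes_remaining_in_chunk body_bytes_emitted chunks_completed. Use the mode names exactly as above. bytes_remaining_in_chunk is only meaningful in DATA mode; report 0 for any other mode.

Byte 0 = '6': mode=SIZE remaining=0 emitted=0 chunks_done=0
Byte 1 = 0x0D: mode=SIZE_CR remaining=0 emitted=0 chunks_done=0
Byte 2 = 0x0A: mode=DATA remaining=6 emitted=0 chunks_done=0
Byte 3 = 'y': mode=DATA remaining=5 emitted=1 chunks_done=0
Byte 4 = 'v': mode=DATA remaining=4 emitted=2 chunks_done=0
Byte 5 = 'k': mode=DATA remaining=3 emitted=3 chunks_done=0

Answer: DATA 3 3 0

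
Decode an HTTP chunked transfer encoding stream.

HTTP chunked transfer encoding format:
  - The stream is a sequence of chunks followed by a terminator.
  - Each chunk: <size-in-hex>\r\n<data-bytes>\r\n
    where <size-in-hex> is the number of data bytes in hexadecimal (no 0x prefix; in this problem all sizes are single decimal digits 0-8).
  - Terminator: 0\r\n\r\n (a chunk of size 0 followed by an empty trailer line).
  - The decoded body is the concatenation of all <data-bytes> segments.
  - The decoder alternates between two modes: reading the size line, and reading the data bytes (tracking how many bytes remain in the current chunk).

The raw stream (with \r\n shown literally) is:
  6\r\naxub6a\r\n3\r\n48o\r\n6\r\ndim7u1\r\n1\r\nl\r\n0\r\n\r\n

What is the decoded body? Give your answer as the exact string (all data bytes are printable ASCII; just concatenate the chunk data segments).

Answer: axub6a48odim7u1l

Derivation:
Chunk 1: stream[0..1]='6' size=0x6=6, data at stream[3..9]='axub6a' -> body[0..6], body so far='axub6a'
Chunk 2: stream[11..12]='3' size=0x3=3, data at stream[14..17]='48o' -> body[6..9], body so far='axub6a48o'
Chunk 3: stream[19..20]='6' size=0x6=6, data at stream[22..28]='dim7u1' -> body[9..15], body so far='axub6a48odim7u1'
Chunk 4: stream[30..31]='1' size=0x1=1, data at stream[33..34]='l' -> body[15..16], body so far='axub6a48odim7u1l'
Chunk 5: stream[36..37]='0' size=0 (terminator). Final body='axub6a48odim7u1l' (16 bytes)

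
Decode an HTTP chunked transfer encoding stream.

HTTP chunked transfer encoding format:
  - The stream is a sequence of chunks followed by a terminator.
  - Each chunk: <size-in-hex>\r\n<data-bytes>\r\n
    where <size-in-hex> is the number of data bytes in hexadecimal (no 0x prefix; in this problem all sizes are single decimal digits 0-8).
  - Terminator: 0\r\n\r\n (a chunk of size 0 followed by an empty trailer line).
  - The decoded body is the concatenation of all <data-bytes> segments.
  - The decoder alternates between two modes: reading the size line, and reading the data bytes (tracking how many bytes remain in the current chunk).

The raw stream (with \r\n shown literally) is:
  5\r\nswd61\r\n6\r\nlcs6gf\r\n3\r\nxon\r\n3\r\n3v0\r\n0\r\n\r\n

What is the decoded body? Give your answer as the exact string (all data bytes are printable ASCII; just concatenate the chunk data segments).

Answer: swd61lcs6gfxon3v0

Derivation:
Chunk 1: stream[0..1]='5' size=0x5=5, data at stream[3..8]='swd61' -> body[0..5], body so far='swd61'
Chunk 2: stream[10..11]='6' size=0x6=6, data at stream[13..19]='lcs6gf' -> body[5..11], body so far='swd61lcs6gf'
Chunk 3: stream[21..22]='3' size=0x3=3, data at stream[24..27]='xon' -> body[11..14], body so far='swd61lcs6gfxon'
Chunk 4: stream[29..30]='3' size=0x3=3, data at stream[32..35]='3v0' -> body[14..17], body so far='swd61lcs6gfxon3v0'
Chunk 5: stream[37..38]='0' size=0 (terminator). Final body='swd61lcs6gfxon3v0' (17 bytes)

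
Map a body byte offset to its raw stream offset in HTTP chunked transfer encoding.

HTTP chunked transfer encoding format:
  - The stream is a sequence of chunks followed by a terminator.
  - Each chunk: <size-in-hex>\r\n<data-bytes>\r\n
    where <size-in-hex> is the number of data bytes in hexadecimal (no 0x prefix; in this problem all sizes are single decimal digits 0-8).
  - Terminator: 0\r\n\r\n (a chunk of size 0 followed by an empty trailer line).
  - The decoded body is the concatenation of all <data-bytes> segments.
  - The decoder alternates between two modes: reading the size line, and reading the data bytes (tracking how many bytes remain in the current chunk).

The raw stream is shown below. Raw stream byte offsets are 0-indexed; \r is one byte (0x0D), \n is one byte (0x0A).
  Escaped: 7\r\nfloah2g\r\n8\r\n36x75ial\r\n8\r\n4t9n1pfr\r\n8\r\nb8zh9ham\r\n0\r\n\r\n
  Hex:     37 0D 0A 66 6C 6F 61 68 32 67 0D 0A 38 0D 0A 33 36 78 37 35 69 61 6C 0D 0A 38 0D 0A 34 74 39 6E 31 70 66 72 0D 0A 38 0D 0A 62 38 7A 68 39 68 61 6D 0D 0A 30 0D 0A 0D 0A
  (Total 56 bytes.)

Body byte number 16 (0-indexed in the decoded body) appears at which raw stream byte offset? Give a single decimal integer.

Chunk 1: stream[0..1]='7' size=0x7=7, data at stream[3..10]='floah2g' -> body[0..7], body so far='floah2g'
Chunk 2: stream[12..13]='8' size=0x8=8, data at stream[15..23]='36x75ial' -> body[7..15], body so far='floah2g36x75ial'
Chunk 3: stream[25..26]='8' size=0x8=8, data at stream[28..36]='4t9n1pfr' -> body[15..23], body so far='floah2g36x75ial4t9n1pfr'
Chunk 4: stream[38..39]='8' size=0x8=8, data at stream[41..49]='b8zh9ham' -> body[23..31], body so far='floah2g36x75ial4t9n1pfrb8zh9ham'
Chunk 5: stream[51..52]='0' size=0 (terminator). Final body='floah2g36x75ial4t9n1pfrb8zh9ham' (31 bytes)
Body byte 16 at stream offset 29

Answer: 29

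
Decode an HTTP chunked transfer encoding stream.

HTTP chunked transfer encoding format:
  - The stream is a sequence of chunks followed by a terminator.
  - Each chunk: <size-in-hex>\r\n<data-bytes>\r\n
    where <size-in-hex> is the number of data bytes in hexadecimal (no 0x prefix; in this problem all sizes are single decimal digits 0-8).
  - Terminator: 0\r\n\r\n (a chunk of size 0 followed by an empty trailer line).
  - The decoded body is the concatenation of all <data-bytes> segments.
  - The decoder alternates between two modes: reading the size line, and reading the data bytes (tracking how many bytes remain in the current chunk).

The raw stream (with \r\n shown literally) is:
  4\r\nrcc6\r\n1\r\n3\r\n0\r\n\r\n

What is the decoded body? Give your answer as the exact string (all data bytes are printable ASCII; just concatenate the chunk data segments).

Chunk 1: stream[0..1]='4' size=0x4=4, data at stream[3..7]='rcc6' -> body[0..4], body so far='rcc6'
Chunk 2: stream[9..10]='1' size=0x1=1, data at stream[12..13]='3' -> body[4..5], body so far='rcc63'
Chunk 3: stream[15..16]='0' size=0 (terminator). Final body='rcc63' (5 bytes)

Answer: rcc63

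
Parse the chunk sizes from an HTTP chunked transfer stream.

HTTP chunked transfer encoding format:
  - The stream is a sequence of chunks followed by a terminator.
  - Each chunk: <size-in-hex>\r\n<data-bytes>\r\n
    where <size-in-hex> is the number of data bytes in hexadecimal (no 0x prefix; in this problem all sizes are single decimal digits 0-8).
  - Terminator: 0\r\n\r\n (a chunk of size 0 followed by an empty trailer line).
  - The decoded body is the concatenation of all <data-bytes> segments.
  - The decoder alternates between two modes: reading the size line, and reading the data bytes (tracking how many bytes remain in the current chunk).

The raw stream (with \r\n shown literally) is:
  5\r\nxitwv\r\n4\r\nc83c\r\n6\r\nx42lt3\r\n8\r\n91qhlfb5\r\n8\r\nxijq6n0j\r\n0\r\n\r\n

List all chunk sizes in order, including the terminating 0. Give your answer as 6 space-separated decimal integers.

Chunk 1: stream[0..1]='5' size=0x5=5, data at stream[3..8]='xitwv' -> body[0..5], body so far='xitwv'
Chunk 2: stream[10..11]='4' size=0x4=4, data at stream[13..17]='c83c' -> body[5..9], body so far='xitwvc83c'
Chunk 3: stream[19..20]='6' size=0x6=6, data at stream[22..28]='x42lt3' -> body[9..15], body so far='xitwvc83cx42lt3'
Chunk 4: stream[30..31]='8' size=0x8=8, data at stream[33..41]='91qhlfb5' -> body[15..23], body so far='xitwvc83cx42lt391qhlfb5'
Chunk 5: stream[43..44]='8' size=0x8=8, data at stream[46..54]='xijq6n0j' -> body[23..31], body so far='xitwvc83cx42lt391qhlfb5xijq6n0j'
Chunk 6: stream[56..57]='0' size=0 (terminator). Final body='xitwvc83cx42lt391qhlfb5xijq6n0j' (31 bytes)

Answer: 5 4 6 8 8 0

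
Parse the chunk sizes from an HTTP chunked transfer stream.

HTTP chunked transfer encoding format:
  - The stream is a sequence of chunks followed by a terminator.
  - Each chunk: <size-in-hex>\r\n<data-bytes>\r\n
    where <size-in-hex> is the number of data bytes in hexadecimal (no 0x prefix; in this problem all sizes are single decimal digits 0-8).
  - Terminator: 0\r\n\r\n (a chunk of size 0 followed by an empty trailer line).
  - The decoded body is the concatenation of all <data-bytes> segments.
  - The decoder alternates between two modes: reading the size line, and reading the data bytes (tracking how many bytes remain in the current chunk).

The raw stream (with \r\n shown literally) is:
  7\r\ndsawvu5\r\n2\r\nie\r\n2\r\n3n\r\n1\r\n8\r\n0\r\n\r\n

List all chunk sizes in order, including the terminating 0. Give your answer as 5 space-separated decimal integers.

Answer: 7 2 2 1 0

Derivation:
Chunk 1: stream[0..1]='7' size=0x7=7, data at stream[3..10]='dsawvu5' -> body[0..7], body so far='dsawvu5'
Chunk 2: stream[12..13]='2' size=0x2=2, data at stream[15..17]='ie' -> body[7..9], body so far='dsawvu5ie'
Chunk 3: stream[19..20]='2' size=0x2=2, data at stream[22..24]='3n' -> body[9..11], body so far='dsawvu5ie3n'
Chunk 4: stream[26..27]='1' size=0x1=1, data at stream[29..30]='8' -> body[11..12], body so far='dsawvu5ie3n8'
Chunk 5: stream[32..33]='0' size=0 (terminator). Final body='dsawvu5ie3n8' (12 bytes)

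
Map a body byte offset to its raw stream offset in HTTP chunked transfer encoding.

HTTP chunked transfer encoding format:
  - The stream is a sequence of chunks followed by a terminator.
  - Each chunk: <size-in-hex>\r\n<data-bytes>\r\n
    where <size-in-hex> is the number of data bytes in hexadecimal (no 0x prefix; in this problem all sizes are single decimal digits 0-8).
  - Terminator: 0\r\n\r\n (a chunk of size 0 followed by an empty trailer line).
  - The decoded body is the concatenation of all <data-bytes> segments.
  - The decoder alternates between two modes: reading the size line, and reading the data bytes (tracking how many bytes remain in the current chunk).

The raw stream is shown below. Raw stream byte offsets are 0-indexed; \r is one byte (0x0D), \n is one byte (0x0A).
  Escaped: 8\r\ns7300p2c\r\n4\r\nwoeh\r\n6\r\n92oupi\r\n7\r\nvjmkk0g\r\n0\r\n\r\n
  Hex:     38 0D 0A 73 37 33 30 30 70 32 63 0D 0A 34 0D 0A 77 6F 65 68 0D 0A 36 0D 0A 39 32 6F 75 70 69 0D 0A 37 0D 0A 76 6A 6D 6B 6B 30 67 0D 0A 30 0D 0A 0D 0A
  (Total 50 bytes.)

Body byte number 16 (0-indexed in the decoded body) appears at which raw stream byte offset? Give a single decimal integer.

Chunk 1: stream[0..1]='8' size=0x8=8, data at stream[3..11]='s7300p2c' -> body[0..8], body so far='s7300p2c'
Chunk 2: stream[13..14]='4' size=0x4=4, data at stream[16..20]='woeh' -> body[8..12], body so far='s7300p2cwoeh'
Chunk 3: stream[22..23]='6' size=0x6=6, data at stream[25..31]='92oupi' -> body[12..18], body so far='s7300p2cwoeh92oupi'
Chunk 4: stream[33..34]='7' size=0x7=7, data at stream[36..43]='vjmkk0g' -> body[18..25], body so far='s7300p2cwoeh92oupivjmkk0g'
Chunk 5: stream[45..46]='0' size=0 (terminator). Final body='s7300p2cwoeh92oupivjmkk0g' (25 bytes)
Body byte 16 at stream offset 29

Answer: 29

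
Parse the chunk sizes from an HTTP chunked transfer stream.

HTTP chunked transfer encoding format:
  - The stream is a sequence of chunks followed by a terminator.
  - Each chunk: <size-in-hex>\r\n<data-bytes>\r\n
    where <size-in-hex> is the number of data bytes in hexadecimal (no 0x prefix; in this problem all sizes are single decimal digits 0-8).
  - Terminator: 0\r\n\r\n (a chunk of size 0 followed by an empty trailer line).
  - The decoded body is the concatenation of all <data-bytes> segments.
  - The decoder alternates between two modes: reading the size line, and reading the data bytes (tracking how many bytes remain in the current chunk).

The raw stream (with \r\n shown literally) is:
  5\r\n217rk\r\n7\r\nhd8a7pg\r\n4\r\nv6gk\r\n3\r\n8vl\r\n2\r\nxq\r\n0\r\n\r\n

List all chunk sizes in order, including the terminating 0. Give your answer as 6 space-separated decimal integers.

Chunk 1: stream[0..1]='5' size=0x5=5, data at stream[3..8]='217rk' -> body[0..5], body so far='217rk'
Chunk 2: stream[10..11]='7' size=0x7=7, data at stream[13..20]='hd8a7pg' -> body[5..12], body so far='217rkhd8a7pg'
Chunk 3: stream[22..23]='4' size=0x4=4, data at stream[25..29]='v6gk' -> body[12..16], body so far='217rkhd8a7pgv6gk'
Chunk 4: stream[31..32]='3' size=0x3=3, data at stream[34..37]='8vl' -> body[16..19], body so far='217rkhd8a7pgv6gk8vl'
Chunk 5: stream[39..40]='2' size=0x2=2, data at stream[42..44]='xq' -> body[19..21], body so far='217rkhd8a7pgv6gk8vlxq'
Chunk 6: stream[46..47]='0' size=0 (terminator). Final body='217rkhd8a7pgv6gk8vlxq' (21 bytes)

Answer: 5 7 4 3 2 0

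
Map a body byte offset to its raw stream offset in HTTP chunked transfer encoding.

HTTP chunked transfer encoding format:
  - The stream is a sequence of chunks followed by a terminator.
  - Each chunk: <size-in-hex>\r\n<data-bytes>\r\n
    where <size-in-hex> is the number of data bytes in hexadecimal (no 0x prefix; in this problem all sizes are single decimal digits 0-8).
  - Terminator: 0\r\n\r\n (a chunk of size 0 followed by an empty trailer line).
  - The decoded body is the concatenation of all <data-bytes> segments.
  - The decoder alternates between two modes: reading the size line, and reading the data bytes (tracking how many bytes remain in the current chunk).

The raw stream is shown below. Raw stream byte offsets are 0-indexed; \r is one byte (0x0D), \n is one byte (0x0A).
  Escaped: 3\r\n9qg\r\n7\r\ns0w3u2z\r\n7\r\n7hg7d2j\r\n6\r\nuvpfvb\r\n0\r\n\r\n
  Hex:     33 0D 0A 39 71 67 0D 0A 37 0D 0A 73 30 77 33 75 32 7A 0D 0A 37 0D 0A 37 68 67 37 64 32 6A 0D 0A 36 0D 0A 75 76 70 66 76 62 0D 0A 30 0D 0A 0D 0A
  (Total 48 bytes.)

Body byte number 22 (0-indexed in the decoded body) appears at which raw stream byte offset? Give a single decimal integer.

Chunk 1: stream[0..1]='3' size=0x3=3, data at stream[3..6]='9qg' -> body[0..3], body so far='9qg'
Chunk 2: stream[8..9]='7' size=0x7=7, data at stream[11..18]='s0w3u2z' -> body[3..10], body so far='9qgs0w3u2z'
Chunk 3: stream[20..21]='7' size=0x7=7, data at stream[23..30]='7hg7d2j' -> body[10..17], body so far='9qgs0w3u2z7hg7d2j'
Chunk 4: stream[32..33]='6' size=0x6=6, data at stream[35..41]='uvpfvb' -> body[17..23], body so far='9qgs0w3u2z7hg7d2juvpfvb'
Chunk 5: stream[43..44]='0' size=0 (terminator). Final body='9qgs0w3u2z7hg7d2juvpfvb' (23 bytes)
Body byte 22 at stream offset 40

Answer: 40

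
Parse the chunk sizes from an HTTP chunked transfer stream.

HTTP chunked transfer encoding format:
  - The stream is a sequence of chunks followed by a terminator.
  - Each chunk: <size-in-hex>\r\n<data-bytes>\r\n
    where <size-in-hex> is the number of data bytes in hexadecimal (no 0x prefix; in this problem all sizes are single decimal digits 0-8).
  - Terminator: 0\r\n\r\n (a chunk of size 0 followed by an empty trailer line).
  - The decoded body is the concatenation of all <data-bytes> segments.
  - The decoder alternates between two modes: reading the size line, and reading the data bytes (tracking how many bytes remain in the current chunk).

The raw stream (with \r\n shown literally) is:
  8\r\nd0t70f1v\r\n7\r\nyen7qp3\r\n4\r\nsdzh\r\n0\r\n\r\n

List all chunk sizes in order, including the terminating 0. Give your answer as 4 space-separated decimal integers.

Answer: 8 7 4 0

Derivation:
Chunk 1: stream[0..1]='8' size=0x8=8, data at stream[3..11]='d0t70f1v' -> body[0..8], body so far='d0t70f1v'
Chunk 2: stream[13..14]='7' size=0x7=7, data at stream[16..23]='yen7qp3' -> body[8..15], body so far='d0t70f1vyen7qp3'
Chunk 3: stream[25..26]='4' size=0x4=4, data at stream[28..32]='sdzh' -> body[15..19], body so far='d0t70f1vyen7qp3sdzh'
Chunk 4: stream[34..35]='0' size=0 (terminator). Final body='d0t70f1vyen7qp3sdzh' (19 bytes)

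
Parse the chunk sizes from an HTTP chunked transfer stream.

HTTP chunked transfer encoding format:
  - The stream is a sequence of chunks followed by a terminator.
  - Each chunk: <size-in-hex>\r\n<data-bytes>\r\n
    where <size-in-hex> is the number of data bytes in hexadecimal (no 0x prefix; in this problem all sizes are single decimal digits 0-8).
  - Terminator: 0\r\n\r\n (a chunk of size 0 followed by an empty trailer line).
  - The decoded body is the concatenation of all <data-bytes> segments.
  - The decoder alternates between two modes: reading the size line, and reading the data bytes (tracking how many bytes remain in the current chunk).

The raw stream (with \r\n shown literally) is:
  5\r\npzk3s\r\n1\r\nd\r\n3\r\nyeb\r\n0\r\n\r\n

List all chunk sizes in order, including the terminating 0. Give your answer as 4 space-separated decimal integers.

Chunk 1: stream[0..1]='5' size=0x5=5, data at stream[3..8]='pzk3s' -> body[0..5], body so far='pzk3s'
Chunk 2: stream[10..11]='1' size=0x1=1, data at stream[13..14]='d' -> body[5..6], body so far='pzk3sd'
Chunk 3: stream[16..17]='3' size=0x3=3, data at stream[19..22]='yeb' -> body[6..9], body so far='pzk3sdyeb'
Chunk 4: stream[24..25]='0' size=0 (terminator). Final body='pzk3sdyeb' (9 bytes)

Answer: 5 1 3 0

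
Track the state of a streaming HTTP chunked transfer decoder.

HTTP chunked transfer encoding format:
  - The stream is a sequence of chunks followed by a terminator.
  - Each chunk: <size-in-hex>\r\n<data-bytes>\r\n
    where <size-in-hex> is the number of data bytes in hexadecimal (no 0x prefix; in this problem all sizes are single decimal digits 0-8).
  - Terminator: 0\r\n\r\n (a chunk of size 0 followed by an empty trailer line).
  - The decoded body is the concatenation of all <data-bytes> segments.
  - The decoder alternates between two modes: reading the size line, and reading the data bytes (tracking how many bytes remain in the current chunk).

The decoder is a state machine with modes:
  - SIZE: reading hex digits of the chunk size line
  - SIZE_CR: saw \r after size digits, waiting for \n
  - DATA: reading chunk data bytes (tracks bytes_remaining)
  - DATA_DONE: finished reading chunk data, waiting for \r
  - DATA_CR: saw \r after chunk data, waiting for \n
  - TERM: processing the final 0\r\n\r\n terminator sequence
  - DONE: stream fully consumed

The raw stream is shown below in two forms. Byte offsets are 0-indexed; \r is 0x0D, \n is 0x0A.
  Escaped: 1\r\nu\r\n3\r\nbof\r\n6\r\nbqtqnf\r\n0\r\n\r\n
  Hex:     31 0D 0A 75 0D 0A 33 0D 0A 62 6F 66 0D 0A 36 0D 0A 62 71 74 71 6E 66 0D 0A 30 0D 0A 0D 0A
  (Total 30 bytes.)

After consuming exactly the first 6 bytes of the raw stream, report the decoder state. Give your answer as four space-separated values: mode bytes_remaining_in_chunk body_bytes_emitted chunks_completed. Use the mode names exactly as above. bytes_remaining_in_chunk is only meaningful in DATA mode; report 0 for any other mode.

Byte 0 = '1': mode=SIZE remaining=0 emitted=0 chunks_done=0
Byte 1 = 0x0D: mode=SIZE_CR remaining=0 emitted=0 chunks_done=0
Byte 2 = 0x0A: mode=DATA remaining=1 emitted=0 chunks_done=0
Byte 3 = 'u': mode=DATA_DONE remaining=0 emitted=1 chunks_done=0
Byte 4 = 0x0D: mode=DATA_CR remaining=0 emitted=1 chunks_done=0
Byte 5 = 0x0A: mode=SIZE remaining=0 emitted=1 chunks_done=1

Answer: SIZE 0 1 1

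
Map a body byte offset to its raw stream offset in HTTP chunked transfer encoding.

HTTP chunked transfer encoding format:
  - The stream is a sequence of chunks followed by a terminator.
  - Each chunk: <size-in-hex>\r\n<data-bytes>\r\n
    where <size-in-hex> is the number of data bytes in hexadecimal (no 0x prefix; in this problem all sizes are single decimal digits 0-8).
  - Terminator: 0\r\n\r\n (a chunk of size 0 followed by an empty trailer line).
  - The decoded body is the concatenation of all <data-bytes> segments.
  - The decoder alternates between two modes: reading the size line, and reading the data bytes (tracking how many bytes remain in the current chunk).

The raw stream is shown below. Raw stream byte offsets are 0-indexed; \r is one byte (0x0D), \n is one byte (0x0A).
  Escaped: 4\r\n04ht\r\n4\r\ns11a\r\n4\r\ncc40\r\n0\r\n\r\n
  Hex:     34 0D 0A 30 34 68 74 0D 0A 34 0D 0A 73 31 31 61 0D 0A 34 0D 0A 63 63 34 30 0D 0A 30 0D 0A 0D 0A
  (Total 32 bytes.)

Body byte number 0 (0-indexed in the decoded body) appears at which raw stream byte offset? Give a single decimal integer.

Answer: 3

Derivation:
Chunk 1: stream[0..1]='4' size=0x4=4, data at stream[3..7]='04ht' -> body[0..4], body so far='04ht'
Chunk 2: stream[9..10]='4' size=0x4=4, data at stream[12..16]='s11a' -> body[4..8], body so far='04hts11a'
Chunk 3: stream[18..19]='4' size=0x4=4, data at stream[21..25]='cc40' -> body[8..12], body so far='04hts11acc40'
Chunk 4: stream[27..28]='0' size=0 (terminator). Final body='04hts11acc40' (12 bytes)
Body byte 0 at stream offset 3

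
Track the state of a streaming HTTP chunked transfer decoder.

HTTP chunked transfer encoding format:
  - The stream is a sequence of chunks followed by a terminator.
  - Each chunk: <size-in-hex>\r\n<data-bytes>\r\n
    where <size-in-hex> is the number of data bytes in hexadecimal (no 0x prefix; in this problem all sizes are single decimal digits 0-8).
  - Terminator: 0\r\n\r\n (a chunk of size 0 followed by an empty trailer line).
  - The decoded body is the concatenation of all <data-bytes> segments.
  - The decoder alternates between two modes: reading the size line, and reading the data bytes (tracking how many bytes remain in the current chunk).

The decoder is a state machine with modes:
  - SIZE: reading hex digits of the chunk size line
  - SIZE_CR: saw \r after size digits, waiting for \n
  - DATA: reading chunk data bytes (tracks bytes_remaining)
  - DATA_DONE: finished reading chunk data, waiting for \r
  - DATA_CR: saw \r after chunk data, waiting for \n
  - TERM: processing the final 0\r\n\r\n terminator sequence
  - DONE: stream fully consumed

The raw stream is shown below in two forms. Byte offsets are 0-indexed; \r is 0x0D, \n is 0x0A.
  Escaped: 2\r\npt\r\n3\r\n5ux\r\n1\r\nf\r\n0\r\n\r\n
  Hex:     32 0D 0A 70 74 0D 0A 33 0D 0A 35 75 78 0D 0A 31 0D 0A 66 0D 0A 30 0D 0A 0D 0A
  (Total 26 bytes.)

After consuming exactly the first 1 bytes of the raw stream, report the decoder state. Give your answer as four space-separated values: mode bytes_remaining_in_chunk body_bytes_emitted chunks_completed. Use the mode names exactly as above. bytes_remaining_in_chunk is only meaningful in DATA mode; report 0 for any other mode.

Answer: SIZE 0 0 0

Derivation:
Byte 0 = '2': mode=SIZE remaining=0 emitted=0 chunks_done=0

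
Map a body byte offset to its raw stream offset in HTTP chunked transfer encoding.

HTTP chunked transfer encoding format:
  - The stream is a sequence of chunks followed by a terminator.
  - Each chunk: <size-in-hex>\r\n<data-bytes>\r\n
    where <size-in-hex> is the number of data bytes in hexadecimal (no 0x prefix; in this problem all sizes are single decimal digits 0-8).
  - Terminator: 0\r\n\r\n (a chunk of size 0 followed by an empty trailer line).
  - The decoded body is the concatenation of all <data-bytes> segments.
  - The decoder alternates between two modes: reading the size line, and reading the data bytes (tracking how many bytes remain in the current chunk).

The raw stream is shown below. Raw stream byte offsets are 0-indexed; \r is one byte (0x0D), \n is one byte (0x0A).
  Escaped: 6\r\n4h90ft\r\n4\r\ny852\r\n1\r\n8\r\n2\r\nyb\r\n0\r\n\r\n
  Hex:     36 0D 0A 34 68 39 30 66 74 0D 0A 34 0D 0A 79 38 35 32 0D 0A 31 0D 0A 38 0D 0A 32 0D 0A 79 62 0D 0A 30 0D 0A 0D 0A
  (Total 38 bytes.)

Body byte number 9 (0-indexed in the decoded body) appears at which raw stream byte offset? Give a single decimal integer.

Chunk 1: stream[0..1]='6' size=0x6=6, data at stream[3..9]='4h90ft' -> body[0..6], body so far='4h90ft'
Chunk 2: stream[11..12]='4' size=0x4=4, data at stream[14..18]='y852' -> body[6..10], body so far='4h90fty852'
Chunk 3: stream[20..21]='1' size=0x1=1, data at stream[23..24]='8' -> body[10..11], body so far='4h90fty8528'
Chunk 4: stream[26..27]='2' size=0x2=2, data at stream[29..31]='yb' -> body[11..13], body so far='4h90fty8528yb'
Chunk 5: stream[33..34]='0' size=0 (terminator). Final body='4h90fty8528yb' (13 bytes)
Body byte 9 at stream offset 17

Answer: 17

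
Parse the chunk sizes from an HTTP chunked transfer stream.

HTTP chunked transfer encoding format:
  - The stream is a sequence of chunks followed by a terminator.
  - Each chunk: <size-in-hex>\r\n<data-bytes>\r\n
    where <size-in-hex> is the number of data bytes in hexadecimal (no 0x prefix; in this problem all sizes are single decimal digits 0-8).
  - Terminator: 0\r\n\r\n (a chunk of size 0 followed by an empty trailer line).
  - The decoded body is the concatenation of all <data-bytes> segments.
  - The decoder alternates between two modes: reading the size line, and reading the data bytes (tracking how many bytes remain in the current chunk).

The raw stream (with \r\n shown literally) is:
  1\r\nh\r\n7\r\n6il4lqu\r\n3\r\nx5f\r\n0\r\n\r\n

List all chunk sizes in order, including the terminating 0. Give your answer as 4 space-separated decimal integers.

Chunk 1: stream[0..1]='1' size=0x1=1, data at stream[3..4]='h' -> body[0..1], body so far='h'
Chunk 2: stream[6..7]='7' size=0x7=7, data at stream[9..16]='6il4lqu' -> body[1..8], body so far='h6il4lqu'
Chunk 3: stream[18..19]='3' size=0x3=3, data at stream[21..24]='x5f' -> body[8..11], body so far='h6il4lqux5f'
Chunk 4: stream[26..27]='0' size=0 (terminator). Final body='h6il4lqux5f' (11 bytes)

Answer: 1 7 3 0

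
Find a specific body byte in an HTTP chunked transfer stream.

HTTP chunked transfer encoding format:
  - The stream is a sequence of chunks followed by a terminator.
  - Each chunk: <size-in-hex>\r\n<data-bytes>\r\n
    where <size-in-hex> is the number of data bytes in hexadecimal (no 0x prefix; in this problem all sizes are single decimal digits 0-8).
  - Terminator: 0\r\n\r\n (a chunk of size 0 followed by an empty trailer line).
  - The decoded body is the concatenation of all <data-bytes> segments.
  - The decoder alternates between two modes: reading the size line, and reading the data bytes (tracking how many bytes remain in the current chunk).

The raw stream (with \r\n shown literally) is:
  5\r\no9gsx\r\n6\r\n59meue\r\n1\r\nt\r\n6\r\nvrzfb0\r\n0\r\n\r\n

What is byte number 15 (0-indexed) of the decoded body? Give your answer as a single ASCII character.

Answer: f

Derivation:
Chunk 1: stream[0..1]='5' size=0x5=5, data at stream[3..8]='o9gsx' -> body[0..5], body so far='o9gsx'
Chunk 2: stream[10..11]='6' size=0x6=6, data at stream[13..19]='59meue' -> body[5..11], body so far='o9gsx59meue'
Chunk 3: stream[21..22]='1' size=0x1=1, data at stream[24..25]='t' -> body[11..12], body so far='o9gsx59meuet'
Chunk 4: stream[27..28]='6' size=0x6=6, data at stream[30..36]='vrzfb0' -> body[12..18], body so far='o9gsx59meuetvrzfb0'
Chunk 5: stream[38..39]='0' size=0 (terminator). Final body='o9gsx59meuetvrzfb0' (18 bytes)
Body byte 15 = 'f'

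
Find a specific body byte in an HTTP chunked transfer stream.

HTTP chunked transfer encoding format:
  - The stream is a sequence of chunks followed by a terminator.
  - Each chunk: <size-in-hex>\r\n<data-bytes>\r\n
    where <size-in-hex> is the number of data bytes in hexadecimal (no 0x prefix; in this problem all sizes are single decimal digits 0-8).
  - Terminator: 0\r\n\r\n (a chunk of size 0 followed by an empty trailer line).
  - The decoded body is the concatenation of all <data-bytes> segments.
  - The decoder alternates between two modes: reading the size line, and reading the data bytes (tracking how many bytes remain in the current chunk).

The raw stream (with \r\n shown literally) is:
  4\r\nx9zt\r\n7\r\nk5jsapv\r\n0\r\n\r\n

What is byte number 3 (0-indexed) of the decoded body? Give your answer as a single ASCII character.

Answer: t

Derivation:
Chunk 1: stream[0..1]='4' size=0x4=4, data at stream[3..7]='x9zt' -> body[0..4], body so far='x9zt'
Chunk 2: stream[9..10]='7' size=0x7=7, data at stream[12..19]='k5jsapv' -> body[4..11], body so far='x9ztk5jsapv'
Chunk 3: stream[21..22]='0' size=0 (terminator). Final body='x9ztk5jsapv' (11 bytes)
Body byte 3 = 't'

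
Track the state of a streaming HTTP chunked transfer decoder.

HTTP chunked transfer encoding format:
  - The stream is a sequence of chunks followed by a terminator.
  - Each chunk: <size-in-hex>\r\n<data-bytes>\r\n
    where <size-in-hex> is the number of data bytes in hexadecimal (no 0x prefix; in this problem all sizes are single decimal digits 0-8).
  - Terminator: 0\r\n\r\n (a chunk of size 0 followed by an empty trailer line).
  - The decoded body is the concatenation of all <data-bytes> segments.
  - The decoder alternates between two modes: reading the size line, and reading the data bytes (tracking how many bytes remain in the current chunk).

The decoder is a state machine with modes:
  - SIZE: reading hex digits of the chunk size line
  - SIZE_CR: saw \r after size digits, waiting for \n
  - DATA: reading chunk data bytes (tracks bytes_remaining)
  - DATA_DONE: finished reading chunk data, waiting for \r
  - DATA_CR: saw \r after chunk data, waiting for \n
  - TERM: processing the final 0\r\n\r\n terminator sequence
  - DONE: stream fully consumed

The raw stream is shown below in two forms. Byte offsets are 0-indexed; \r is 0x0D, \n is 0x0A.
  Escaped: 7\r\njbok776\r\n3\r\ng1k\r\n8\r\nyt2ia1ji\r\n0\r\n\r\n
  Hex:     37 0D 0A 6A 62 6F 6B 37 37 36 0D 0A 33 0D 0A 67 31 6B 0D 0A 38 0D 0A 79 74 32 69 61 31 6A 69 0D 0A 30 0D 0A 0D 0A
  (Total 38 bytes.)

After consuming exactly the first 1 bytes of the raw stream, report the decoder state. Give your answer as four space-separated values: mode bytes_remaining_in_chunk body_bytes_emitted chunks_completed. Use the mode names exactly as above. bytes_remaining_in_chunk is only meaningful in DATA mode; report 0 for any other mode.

Answer: SIZE 0 0 0

Derivation:
Byte 0 = '7': mode=SIZE remaining=0 emitted=0 chunks_done=0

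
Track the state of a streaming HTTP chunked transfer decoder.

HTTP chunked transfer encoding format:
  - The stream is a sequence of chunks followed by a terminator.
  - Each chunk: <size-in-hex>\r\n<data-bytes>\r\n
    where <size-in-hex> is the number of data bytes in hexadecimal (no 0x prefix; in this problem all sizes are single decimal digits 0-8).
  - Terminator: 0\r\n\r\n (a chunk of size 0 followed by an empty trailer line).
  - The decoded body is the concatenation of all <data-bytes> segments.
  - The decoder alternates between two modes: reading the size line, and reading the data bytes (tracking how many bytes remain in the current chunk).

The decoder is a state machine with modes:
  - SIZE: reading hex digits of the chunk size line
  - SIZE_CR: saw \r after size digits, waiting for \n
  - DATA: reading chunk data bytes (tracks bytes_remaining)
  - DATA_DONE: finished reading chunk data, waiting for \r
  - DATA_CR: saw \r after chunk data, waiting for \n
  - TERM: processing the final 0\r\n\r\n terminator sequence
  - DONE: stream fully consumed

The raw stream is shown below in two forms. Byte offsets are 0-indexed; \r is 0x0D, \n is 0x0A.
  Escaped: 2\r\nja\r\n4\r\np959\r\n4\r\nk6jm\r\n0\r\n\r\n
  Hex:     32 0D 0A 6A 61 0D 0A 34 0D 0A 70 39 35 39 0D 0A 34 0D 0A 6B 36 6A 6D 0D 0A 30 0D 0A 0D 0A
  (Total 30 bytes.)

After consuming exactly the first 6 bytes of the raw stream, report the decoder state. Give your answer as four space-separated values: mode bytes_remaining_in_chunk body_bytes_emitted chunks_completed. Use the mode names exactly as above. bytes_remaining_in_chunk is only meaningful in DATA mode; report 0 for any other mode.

Byte 0 = '2': mode=SIZE remaining=0 emitted=0 chunks_done=0
Byte 1 = 0x0D: mode=SIZE_CR remaining=0 emitted=0 chunks_done=0
Byte 2 = 0x0A: mode=DATA remaining=2 emitted=0 chunks_done=0
Byte 3 = 'j': mode=DATA remaining=1 emitted=1 chunks_done=0
Byte 4 = 'a': mode=DATA_DONE remaining=0 emitted=2 chunks_done=0
Byte 5 = 0x0D: mode=DATA_CR remaining=0 emitted=2 chunks_done=0

Answer: DATA_CR 0 2 0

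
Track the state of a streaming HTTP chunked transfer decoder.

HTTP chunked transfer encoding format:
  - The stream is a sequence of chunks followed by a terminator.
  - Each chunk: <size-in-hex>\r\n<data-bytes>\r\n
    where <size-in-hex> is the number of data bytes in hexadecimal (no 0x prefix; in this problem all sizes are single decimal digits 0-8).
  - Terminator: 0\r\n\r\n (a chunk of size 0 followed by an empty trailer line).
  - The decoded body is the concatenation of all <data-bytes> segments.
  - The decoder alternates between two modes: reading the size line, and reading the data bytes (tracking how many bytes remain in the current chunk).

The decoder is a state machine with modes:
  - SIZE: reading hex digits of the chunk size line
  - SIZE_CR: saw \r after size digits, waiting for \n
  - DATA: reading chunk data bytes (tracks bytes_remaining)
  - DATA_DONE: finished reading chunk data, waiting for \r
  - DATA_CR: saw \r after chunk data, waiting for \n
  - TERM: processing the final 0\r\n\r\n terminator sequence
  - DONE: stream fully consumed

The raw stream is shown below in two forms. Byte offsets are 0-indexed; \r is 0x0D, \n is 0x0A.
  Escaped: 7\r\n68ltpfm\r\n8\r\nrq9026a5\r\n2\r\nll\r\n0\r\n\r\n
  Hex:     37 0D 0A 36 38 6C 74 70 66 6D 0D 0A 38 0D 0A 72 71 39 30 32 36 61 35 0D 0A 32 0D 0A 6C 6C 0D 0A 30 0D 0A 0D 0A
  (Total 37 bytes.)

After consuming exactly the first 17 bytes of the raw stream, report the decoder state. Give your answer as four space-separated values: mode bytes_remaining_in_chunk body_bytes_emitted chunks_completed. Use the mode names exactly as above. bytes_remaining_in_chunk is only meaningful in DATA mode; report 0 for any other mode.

Byte 0 = '7': mode=SIZE remaining=0 emitted=0 chunks_done=0
Byte 1 = 0x0D: mode=SIZE_CR remaining=0 emitted=0 chunks_done=0
Byte 2 = 0x0A: mode=DATA remaining=7 emitted=0 chunks_done=0
Byte 3 = '6': mode=DATA remaining=6 emitted=1 chunks_done=0
Byte 4 = '8': mode=DATA remaining=5 emitted=2 chunks_done=0
Byte 5 = 'l': mode=DATA remaining=4 emitted=3 chunks_done=0
Byte 6 = 't': mode=DATA remaining=3 emitted=4 chunks_done=0
Byte 7 = 'p': mode=DATA remaining=2 emitted=5 chunks_done=0
Byte 8 = 'f': mode=DATA remaining=1 emitted=6 chunks_done=0
Byte 9 = 'm': mode=DATA_DONE remaining=0 emitted=7 chunks_done=0
Byte 10 = 0x0D: mode=DATA_CR remaining=0 emitted=7 chunks_done=0
Byte 11 = 0x0A: mode=SIZE remaining=0 emitted=7 chunks_done=1
Byte 12 = '8': mode=SIZE remaining=0 emitted=7 chunks_done=1
Byte 13 = 0x0D: mode=SIZE_CR remaining=0 emitted=7 chunks_done=1
Byte 14 = 0x0A: mode=DATA remaining=8 emitted=7 chunks_done=1
Byte 15 = 'r': mode=DATA remaining=7 emitted=8 chunks_done=1
Byte 16 = 'q': mode=DATA remaining=6 emitted=9 chunks_done=1

Answer: DATA 6 9 1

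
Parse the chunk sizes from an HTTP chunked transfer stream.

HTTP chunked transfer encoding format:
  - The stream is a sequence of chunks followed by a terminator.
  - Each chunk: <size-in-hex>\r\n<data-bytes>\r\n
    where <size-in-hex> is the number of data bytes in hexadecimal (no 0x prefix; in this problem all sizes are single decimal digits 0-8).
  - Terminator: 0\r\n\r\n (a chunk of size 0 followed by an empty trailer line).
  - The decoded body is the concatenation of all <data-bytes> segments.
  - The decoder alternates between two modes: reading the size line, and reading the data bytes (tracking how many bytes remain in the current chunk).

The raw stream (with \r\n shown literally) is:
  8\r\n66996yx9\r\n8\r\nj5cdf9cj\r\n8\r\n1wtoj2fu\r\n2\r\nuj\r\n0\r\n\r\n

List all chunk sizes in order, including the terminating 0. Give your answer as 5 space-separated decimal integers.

Chunk 1: stream[0..1]='8' size=0x8=8, data at stream[3..11]='66996yx9' -> body[0..8], body so far='66996yx9'
Chunk 2: stream[13..14]='8' size=0x8=8, data at stream[16..24]='j5cdf9cj' -> body[8..16], body so far='66996yx9j5cdf9cj'
Chunk 3: stream[26..27]='8' size=0x8=8, data at stream[29..37]='1wtoj2fu' -> body[16..24], body so far='66996yx9j5cdf9cj1wtoj2fu'
Chunk 4: stream[39..40]='2' size=0x2=2, data at stream[42..44]='uj' -> body[24..26], body so far='66996yx9j5cdf9cj1wtoj2fuuj'
Chunk 5: stream[46..47]='0' size=0 (terminator). Final body='66996yx9j5cdf9cj1wtoj2fuuj' (26 bytes)

Answer: 8 8 8 2 0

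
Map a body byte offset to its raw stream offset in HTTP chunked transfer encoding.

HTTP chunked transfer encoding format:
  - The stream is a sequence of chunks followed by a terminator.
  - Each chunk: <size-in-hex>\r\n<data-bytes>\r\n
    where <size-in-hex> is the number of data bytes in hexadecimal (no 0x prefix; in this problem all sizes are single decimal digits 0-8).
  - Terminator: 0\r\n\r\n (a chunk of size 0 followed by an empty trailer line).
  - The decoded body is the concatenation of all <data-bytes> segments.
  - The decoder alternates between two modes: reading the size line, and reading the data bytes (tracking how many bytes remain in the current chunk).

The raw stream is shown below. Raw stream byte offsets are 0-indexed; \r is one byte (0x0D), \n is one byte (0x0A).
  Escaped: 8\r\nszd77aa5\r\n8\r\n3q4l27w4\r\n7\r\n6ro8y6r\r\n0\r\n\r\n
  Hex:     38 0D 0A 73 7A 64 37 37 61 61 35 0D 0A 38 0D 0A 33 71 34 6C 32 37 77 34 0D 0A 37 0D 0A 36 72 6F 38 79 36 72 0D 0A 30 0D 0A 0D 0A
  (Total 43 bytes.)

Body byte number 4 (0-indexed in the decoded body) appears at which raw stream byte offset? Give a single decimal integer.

Answer: 7

Derivation:
Chunk 1: stream[0..1]='8' size=0x8=8, data at stream[3..11]='szd77aa5' -> body[0..8], body so far='szd77aa5'
Chunk 2: stream[13..14]='8' size=0x8=8, data at stream[16..24]='3q4l27w4' -> body[8..16], body so far='szd77aa53q4l27w4'
Chunk 3: stream[26..27]='7' size=0x7=7, data at stream[29..36]='6ro8y6r' -> body[16..23], body so far='szd77aa53q4l27w46ro8y6r'
Chunk 4: stream[38..39]='0' size=0 (terminator). Final body='szd77aa53q4l27w46ro8y6r' (23 bytes)
Body byte 4 at stream offset 7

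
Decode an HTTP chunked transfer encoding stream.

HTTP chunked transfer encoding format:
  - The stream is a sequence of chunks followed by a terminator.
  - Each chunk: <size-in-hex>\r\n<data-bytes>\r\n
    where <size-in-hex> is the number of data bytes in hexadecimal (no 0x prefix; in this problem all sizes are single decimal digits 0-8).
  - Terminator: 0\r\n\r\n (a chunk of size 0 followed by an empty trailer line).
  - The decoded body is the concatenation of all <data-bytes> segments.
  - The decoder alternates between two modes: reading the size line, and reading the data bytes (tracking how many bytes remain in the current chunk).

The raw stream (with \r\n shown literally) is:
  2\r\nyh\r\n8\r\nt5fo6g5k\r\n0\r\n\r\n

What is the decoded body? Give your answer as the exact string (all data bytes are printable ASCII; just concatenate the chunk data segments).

Answer: yht5fo6g5k

Derivation:
Chunk 1: stream[0..1]='2' size=0x2=2, data at stream[3..5]='yh' -> body[0..2], body so far='yh'
Chunk 2: stream[7..8]='8' size=0x8=8, data at stream[10..18]='t5fo6g5k' -> body[2..10], body so far='yht5fo6g5k'
Chunk 3: stream[20..21]='0' size=0 (terminator). Final body='yht5fo6g5k' (10 bytes)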